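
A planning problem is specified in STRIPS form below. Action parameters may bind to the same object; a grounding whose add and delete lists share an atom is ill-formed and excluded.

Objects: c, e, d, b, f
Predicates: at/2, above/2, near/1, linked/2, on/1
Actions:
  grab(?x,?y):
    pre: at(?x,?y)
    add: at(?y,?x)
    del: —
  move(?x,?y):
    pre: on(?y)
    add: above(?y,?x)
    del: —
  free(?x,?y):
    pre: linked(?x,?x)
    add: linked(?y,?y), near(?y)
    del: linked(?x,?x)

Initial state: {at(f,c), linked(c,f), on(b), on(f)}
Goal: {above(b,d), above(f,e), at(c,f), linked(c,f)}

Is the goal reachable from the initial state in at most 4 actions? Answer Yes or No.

1. grab(f,c)  →  {at(c,f), at(f,c), linked(c,f), on(b), on(f)}
2. move(e,f)  →  {above(f,e), at(c,f), at(f,c), linked(c,f), on(b), on(f)}
3. move(d,b)  →  {above(b,d), above(f,e), at(c,f), at(f,c), linked(c,f), on(b), on(f)}
optimal plan length = 3; 3 ≤ 4

Yes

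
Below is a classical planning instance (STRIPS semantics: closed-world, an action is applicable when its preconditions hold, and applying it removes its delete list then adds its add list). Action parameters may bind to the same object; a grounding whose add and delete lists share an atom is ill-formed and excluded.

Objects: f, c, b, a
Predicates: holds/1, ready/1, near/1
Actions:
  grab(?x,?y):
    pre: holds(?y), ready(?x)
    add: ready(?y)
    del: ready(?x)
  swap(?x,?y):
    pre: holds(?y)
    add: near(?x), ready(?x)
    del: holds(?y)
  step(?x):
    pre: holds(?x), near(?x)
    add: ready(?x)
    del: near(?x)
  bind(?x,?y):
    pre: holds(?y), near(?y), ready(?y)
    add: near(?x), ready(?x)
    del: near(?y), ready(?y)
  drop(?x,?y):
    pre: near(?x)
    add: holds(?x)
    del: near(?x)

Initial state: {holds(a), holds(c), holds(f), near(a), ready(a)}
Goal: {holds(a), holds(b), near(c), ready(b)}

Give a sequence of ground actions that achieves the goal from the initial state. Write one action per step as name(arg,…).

1. swap(c,f)  →  {holds(a), holds(c), near(a), near(c), ready(a), ready(c)}
2. swap(b,c)  →  {holds(a), near(a), near(b), near(c), ready(a), ready(b), ready(c)}
3. drop(b,f)  →  {holds(a), holds(b), near(a), near(c), ready(a), ready(b), ready(c)}

swap(c,f); swap(b,c); drop(b,f)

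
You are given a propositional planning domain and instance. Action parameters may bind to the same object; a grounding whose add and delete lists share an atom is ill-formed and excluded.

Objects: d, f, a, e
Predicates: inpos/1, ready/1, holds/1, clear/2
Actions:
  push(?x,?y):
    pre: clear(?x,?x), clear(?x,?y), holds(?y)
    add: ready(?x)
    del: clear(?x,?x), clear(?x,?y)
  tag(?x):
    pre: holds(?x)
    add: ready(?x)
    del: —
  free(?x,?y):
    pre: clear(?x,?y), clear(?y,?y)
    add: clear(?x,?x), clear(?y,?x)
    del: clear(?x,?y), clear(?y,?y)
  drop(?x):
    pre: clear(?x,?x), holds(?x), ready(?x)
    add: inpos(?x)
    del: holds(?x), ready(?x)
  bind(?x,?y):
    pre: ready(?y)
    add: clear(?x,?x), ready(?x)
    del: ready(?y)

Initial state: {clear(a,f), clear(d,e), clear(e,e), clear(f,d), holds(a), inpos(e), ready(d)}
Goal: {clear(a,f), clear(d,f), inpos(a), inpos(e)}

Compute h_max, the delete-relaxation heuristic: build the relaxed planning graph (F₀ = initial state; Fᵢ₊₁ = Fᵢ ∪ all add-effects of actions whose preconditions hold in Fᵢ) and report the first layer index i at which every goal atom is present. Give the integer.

2

F0 = init (7 atoms)
F1 = F0 ∪ {clear(a,a), clear(d,d), clear(e,d), clear(f,f), ready(a), ready(e), ready(f)}  (14 atoms)
F2 = F1 ∪ {clear(d,f), clear(f,a), inpos(a)}  (17 atoms)
goal ⊆ F2  ⇒  h_max = 2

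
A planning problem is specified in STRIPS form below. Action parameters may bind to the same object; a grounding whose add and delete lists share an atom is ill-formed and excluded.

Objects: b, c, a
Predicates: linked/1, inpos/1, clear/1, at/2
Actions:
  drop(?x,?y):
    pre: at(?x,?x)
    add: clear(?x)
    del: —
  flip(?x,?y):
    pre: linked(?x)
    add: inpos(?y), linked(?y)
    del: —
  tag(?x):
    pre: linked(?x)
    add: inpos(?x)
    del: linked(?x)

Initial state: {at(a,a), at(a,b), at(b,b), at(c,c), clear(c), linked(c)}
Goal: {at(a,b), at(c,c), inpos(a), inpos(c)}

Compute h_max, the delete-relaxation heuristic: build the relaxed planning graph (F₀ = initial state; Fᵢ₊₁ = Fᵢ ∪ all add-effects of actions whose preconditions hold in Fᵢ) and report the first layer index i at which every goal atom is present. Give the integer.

F0 = init (6 atoms)
F1 = F0 ∪ {clear(a), clear(b), inpos(a), inpos(b), inpos(c), linked(a), linked(b)}  (13 atoms)
goal ⊆ F1  ⇒  h_max = 1

1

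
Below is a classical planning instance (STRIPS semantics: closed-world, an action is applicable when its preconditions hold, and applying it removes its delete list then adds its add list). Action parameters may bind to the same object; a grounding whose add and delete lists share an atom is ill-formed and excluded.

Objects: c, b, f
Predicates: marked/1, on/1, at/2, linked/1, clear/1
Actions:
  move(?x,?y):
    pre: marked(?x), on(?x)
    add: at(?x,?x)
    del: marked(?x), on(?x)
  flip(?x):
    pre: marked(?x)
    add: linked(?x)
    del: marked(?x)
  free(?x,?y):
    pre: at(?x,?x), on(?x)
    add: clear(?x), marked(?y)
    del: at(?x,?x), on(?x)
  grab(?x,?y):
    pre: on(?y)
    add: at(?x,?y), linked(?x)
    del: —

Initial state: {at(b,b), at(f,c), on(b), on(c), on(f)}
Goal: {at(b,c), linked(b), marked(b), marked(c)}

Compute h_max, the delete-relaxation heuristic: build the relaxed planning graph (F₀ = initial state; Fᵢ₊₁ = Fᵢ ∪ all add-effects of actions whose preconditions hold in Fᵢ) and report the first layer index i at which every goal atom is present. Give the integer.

F0 = init (5 atoms)
F1 = F0 ∪ {at(b,c), at(b,f), at(c,b), at(c,c), at(c,f), at(f,b), at(f,f), clear(b), linked(b), linked(c), linked(f), marked(b), marked(c), marked(f)}  (19 atoms)
goal ⊆ F1  ⇒  h_max = 1

1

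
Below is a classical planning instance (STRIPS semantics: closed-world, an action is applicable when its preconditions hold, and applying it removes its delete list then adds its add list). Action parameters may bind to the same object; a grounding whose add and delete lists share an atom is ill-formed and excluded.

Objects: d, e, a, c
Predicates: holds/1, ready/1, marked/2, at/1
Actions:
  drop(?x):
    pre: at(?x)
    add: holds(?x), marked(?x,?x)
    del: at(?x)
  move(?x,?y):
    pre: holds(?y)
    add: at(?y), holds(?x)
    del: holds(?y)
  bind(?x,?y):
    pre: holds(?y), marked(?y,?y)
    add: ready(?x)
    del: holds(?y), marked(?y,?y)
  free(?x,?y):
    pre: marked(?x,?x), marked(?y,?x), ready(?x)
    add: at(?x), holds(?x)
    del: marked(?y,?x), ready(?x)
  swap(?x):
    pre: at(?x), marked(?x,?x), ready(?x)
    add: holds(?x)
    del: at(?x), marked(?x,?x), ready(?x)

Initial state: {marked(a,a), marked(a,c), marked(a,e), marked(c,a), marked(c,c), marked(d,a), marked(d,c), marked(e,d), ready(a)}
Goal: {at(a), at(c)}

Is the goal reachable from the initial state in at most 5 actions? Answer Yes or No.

Yes

1. free(a,d)  →  {at(a), holds(a), marked(a,a), marked(a,c), marked(a,e), marked(c,a), marked(c,c), marked(d,c), marked(e,d)}
2. move(c,a)  →  {at(a), holds(c), marked(a,a), marked(a,c), marked(a,e), marked(c,a), marked(c,c), marked(d,c), marked(e,d)}
3. move(d,c)  →  {at(a), at(c), holds(d), marked(a,a), marked(a,c), marked(a,e), marked(c,a), marked(c,c), marked(d,c), marked(e,d)}
optimal plan length = 3; 3 ≤ 5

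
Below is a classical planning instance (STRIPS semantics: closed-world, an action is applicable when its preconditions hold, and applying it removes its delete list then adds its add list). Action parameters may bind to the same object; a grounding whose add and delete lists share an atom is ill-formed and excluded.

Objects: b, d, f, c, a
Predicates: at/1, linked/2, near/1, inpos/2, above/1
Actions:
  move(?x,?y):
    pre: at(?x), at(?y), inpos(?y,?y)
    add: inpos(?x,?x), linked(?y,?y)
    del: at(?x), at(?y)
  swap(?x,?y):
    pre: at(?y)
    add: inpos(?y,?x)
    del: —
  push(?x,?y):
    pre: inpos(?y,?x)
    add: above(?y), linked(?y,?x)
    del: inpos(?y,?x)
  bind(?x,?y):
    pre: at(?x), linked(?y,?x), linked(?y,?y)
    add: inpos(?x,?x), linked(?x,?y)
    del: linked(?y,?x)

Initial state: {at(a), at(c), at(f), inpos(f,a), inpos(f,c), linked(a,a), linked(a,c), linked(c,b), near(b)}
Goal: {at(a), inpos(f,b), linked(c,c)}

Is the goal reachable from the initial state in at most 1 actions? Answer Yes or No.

No

1. swap(b,f)  →  {at(a), at(c), at(f), inpos(f,a), inpos(f,b), inpos(f,c), linked(a,a), linked(a,c), linked(c,b), near(b)}
2. swap(c,c)  →  {at(a), at(c), at(f), inpos(c,c), inpos(f,a), inpos(f,b), inpos(f,c), linked(a,a), linked(a,c), linked(c,b), near(b)}
3. move(f,c)  →  {at(a), inpos(c,c), inpos(f,a), inpos(f,b), inpos(f,c), inpos(f,f), linked(a,a), linked(a,c), linked(c,b), linked(c,c), near(b)}
optimal plan length = 3; 3 > 1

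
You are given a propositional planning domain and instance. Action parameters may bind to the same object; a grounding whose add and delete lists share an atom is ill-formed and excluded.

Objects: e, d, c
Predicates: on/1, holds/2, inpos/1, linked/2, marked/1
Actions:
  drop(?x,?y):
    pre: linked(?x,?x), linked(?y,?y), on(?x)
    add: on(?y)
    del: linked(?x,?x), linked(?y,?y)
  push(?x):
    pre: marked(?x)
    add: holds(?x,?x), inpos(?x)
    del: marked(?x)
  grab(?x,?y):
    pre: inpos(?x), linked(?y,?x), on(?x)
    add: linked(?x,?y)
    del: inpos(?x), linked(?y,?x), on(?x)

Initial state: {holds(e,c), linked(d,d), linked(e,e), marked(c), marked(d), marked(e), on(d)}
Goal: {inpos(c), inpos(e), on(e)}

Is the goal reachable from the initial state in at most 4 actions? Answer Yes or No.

1. drop(d,e)  →  {holds(e,c), marked(c), marked(d), marked(e), on(d), on(e)}
2. push(e)  →  {holds(e,c), holds(e,e), inpos(e), marked(c), marked(d), on(d), on(e)}
3. push(c)  →  {holds(c,c), holds(e,c), holds(e,e), inpos(c), inpos(e), marked(d), on(d), on(e)}
optimal plan length = 3; 3 ≤ 4

Yes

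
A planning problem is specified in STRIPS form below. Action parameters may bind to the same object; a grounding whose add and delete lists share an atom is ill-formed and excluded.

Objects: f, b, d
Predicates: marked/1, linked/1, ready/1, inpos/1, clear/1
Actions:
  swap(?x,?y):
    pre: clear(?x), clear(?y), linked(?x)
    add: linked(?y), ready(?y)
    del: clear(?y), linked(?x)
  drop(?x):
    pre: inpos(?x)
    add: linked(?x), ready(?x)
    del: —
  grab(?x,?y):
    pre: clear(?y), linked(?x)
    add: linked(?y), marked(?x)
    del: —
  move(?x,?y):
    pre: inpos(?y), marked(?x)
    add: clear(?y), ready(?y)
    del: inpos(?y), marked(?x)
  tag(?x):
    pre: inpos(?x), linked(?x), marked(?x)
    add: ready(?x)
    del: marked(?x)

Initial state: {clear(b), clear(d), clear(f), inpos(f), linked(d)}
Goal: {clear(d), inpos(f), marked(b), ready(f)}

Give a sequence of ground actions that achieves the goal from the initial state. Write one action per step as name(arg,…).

1. swap(d,f)  →  {clear(b), clear(d), inpos(f), linked(f), ready(f)}
2. grab(f,b)  →  {clear(b), clear(d), inpos(f), linked(b), linked(f), marked(f), ready(f)}
3. grab(b,b)  →  {clear(b), clear(d), inpos(f), linked(b), linked(f), marked(b), marked(f), ready(f)}

swap(d,f); grab(f,b); grab(b,b)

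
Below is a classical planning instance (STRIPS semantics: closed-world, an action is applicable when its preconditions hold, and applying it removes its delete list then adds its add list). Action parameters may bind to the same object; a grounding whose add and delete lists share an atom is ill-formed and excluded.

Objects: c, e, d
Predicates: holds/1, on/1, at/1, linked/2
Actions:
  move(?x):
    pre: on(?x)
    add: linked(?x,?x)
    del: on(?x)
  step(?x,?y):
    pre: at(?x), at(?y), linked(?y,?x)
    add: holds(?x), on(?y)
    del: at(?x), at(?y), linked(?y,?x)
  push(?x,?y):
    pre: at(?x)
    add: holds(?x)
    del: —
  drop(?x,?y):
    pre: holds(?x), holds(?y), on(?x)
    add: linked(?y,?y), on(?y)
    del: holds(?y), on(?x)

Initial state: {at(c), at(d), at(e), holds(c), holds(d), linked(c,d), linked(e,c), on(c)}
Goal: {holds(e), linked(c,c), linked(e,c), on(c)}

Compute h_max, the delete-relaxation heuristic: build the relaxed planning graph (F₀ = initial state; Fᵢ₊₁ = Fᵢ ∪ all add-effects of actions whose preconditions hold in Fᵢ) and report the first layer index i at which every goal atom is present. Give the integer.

F0 = init (8 atoms)
F1 = F0 ∪ {holds(e), linked(c,c), linked(d,d), on(d), on(e)}  (13 atoms)
goal ⊆ F1  ⇒  h_max = 1

1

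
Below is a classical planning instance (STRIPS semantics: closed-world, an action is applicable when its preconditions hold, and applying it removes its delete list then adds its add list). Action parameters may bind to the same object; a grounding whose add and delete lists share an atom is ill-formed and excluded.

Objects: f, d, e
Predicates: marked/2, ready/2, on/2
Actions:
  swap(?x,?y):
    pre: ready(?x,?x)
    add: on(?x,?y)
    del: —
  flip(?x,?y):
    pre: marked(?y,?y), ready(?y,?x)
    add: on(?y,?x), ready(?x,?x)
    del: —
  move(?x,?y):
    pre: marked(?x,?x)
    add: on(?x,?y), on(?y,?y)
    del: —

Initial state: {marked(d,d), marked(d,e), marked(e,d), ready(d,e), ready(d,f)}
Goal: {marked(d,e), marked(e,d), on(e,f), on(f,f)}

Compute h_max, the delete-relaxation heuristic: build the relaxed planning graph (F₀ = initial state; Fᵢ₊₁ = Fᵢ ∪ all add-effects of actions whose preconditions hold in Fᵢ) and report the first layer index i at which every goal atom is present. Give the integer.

F0 = init (5 atoms)
F1 = F0 ∪ {on(d,d), on(d,e), on(d,f), on(e,e), on(f,f), ready(e,e), ready(f,f)}  (12 atoms)
F2 = F1 ∪ {on(e,d), on(e,f), on(f,d), on(f,e)}  (16 atoms)
goal ⊆ F2  ⇒  h_max = 2

2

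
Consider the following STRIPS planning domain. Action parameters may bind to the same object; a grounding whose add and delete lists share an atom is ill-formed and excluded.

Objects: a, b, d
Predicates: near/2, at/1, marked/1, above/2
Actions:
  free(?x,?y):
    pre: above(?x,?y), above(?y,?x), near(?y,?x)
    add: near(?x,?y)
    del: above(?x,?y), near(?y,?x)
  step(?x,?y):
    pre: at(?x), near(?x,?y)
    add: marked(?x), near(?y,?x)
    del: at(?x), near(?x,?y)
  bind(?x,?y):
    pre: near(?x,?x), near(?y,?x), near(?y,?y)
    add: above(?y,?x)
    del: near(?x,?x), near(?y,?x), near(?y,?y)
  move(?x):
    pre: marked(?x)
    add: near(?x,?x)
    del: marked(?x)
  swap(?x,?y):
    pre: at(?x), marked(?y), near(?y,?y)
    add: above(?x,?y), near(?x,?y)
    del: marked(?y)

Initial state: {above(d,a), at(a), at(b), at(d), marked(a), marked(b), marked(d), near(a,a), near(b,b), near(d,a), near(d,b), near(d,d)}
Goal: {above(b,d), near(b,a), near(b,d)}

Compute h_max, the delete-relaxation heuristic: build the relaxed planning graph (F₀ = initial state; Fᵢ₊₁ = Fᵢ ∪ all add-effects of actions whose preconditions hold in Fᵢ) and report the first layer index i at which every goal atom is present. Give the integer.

F0 = init (12 atoms)
F1 = F0 ∪ {above(a,a), above(a,b), above(a,d), above(b,a), above(b,b), above(b,d), above(d,b), above(d,d), near(a,b), near(a,d), near(b,a), near(b,d)}  (24 atoms)
goal ⊆ F1  ⇒  h_max = 1

1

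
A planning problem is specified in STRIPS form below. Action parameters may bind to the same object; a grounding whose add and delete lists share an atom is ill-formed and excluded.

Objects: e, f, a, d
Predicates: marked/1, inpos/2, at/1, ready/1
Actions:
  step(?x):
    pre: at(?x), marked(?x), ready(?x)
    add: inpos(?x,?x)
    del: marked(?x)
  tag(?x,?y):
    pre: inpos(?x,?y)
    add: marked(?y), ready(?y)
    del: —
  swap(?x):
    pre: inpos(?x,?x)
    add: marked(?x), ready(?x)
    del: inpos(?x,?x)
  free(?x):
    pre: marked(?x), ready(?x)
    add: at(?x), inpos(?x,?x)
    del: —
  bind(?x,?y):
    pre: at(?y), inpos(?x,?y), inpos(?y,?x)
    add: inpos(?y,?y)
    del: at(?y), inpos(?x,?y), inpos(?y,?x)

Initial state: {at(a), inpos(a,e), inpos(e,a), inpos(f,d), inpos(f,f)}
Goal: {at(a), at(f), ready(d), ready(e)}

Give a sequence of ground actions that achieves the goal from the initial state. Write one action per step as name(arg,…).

1. tag(f,f)  →  {at(a), inpos(a,e), inpos(e,a), inpos(f,d), inpos(f,f), marked(f), ready(f)}
2. tag(f,d)  →  {at(a), inpos(a,e), inpos(e,a), inpos(f,d), inpos(f,f), marked(d), marked(f), ready(d), ready(f)}
3. tag(a,e)  →  {at(a), inpos(a,e), inpos(e,a), inpos(f,d), inpos(f,f), marked(d), marked(e), marked(f), ready(d), ready(e), ready(f)}
4. free(f)  →  {at(a), at(f), inpos(a,e), inpos(e,a), inpos(f,d), inpos(f,f), marked(d), marked(e), marked(f), ready(d), ready(e), ready(f)}

tag(f,f); tag(f,d); tag(a,e); free(f)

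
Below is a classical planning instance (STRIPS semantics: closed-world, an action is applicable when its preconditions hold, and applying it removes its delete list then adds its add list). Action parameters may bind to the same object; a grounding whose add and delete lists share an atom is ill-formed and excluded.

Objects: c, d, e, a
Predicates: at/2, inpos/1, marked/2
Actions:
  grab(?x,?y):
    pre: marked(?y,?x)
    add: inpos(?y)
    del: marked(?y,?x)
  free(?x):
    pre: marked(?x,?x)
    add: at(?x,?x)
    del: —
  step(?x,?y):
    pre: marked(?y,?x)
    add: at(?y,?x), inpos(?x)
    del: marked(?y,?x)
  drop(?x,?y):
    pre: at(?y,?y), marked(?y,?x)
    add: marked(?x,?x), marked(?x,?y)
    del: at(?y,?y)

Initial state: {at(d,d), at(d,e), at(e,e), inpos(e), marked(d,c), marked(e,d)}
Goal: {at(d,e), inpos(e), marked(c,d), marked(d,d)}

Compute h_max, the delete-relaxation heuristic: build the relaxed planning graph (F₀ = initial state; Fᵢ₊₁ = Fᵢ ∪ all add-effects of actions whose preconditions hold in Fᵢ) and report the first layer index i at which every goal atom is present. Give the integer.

F0 = init (6 atoms)
F1 = F0 ∪ {at(d,c), at(e,d), inpos(c), inpos(d), marked(c,c), marked(c,d), marked(d,d), marked(d,e)}  (14 atoms)
goal ⊆ F1  ⇒  h_max = 1

1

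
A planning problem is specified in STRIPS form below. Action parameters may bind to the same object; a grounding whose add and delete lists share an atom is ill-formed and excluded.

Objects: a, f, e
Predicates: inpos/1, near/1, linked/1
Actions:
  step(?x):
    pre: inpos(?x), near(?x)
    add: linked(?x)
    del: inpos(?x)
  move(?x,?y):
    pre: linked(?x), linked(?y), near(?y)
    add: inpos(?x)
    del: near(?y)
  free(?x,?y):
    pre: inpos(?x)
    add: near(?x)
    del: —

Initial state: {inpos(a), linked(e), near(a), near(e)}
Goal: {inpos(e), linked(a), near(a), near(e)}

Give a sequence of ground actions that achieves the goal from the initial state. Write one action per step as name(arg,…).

1. step(a)  →  {linked(a), linked(e), near(a), near(e)}
2. move(e,e)  →  {inpos(e), linked(a), linked(e), near(a)}
3. free(e,a)  →  {inpos(e), linked(a), linked(e), near(a), near(e)}

step(a); move(e,e); free(e,a)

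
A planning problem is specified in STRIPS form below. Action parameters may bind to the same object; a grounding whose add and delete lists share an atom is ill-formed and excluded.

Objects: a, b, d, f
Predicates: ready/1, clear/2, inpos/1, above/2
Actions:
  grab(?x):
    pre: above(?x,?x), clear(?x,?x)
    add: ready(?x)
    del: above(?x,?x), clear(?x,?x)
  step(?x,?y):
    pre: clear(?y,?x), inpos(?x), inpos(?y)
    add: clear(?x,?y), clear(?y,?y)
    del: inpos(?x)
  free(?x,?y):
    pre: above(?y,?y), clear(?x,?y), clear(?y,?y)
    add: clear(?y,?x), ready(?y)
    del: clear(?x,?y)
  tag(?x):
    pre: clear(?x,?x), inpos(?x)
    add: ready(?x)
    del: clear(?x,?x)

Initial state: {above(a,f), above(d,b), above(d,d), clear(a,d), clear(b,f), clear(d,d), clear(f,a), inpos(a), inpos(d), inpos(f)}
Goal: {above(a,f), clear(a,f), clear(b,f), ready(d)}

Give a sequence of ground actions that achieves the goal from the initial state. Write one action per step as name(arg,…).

grab(d); step(a,f)

1. grab(d)  →  {above(a,f), above(d,b), clear(a,d), clear(b,f), clear(f,a), inpos(a), inpos(d), inpos(f), ready(d)}
2. step(a,f)  →  {above(a,f), above(d,b), clear(a,d), clear(a,f), clear(b,f), clear(f,a), clear(f,f), inpos(d), inpos(f), ready(d)}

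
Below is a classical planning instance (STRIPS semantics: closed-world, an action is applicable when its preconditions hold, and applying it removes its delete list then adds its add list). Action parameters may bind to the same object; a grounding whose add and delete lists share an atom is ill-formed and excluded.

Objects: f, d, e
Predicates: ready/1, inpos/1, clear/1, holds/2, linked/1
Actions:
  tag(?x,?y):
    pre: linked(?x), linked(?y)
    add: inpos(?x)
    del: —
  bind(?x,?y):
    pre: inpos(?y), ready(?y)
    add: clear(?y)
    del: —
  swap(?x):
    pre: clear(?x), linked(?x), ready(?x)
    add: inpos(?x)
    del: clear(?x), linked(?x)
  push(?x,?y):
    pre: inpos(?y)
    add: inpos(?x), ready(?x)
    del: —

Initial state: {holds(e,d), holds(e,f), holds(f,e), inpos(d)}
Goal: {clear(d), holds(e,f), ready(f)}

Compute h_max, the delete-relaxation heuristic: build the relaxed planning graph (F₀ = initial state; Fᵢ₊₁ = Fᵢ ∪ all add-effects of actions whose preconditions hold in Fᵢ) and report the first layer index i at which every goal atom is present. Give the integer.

F0 = init (4 atoms)
F1 = F0 ∪ {inpos(e), inpos(f), ready(d), ready(e), ready(f)}  (9 atoms)
F2 = F1 ∪ {clear(d), clear(e), clear(f)}  (12 atoms)
goal ⊆ F2  ⇒  h_max = 2

2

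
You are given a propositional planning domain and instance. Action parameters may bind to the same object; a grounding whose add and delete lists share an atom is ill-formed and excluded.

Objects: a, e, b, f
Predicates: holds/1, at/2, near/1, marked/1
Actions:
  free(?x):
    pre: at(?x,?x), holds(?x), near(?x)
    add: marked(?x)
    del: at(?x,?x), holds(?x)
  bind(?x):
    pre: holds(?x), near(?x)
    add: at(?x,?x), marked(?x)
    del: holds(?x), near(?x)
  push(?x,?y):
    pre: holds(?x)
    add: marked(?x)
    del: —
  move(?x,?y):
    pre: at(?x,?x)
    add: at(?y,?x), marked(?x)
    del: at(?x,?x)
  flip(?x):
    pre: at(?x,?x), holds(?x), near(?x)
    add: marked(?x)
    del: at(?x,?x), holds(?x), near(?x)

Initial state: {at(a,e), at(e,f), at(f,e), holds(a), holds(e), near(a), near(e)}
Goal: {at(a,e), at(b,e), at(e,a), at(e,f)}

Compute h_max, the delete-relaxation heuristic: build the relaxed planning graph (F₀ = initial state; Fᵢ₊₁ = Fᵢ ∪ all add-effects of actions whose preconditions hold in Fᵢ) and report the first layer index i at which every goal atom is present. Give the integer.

2

F0 = init (7 atoms)
F1 = F0 ∪ {at(a,a), at(e,e), marked(a), marked(e)}  (11 atoms)
F2 = F1 ∪ {at(b,a), at(b,e), at(e,a), at(f,a)}  (15 atoms)
goal ⊆ F2  ⇒  h_max = 2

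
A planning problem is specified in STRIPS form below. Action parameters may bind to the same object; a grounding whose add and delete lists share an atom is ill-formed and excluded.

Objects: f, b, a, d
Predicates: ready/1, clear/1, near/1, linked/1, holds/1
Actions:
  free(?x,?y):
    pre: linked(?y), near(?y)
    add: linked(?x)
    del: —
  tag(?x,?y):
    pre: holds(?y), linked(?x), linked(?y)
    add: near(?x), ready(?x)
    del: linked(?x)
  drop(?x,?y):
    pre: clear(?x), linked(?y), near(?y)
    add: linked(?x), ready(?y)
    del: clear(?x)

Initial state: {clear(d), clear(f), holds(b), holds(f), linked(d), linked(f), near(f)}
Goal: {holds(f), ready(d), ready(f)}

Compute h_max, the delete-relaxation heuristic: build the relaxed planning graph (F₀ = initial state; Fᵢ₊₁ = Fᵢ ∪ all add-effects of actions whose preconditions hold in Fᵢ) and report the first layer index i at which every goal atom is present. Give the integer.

1

F0 = init (7 atoms)
F1 = F0 ∪ {linked(a), linked(b), near(d), ready(d), ready(f)}  (12 atoms)
goal ⊆ F1  ⇒  h_max = 1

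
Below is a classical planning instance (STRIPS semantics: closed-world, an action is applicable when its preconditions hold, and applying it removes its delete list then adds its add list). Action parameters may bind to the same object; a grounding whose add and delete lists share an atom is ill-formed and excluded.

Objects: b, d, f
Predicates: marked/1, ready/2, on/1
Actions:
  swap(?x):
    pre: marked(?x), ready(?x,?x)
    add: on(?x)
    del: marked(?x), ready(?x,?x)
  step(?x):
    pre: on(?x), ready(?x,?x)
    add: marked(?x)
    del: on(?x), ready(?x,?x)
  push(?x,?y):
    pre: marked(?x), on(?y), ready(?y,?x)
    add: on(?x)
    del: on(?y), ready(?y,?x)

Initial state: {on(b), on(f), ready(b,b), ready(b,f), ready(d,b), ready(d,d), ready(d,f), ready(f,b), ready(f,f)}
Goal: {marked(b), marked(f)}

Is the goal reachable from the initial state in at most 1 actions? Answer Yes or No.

1. step(b)  →  {marked(b), on(f), ready(b,f), ready(d,b), ready(d,d), ready(d,f), ready(f,b), ready(f,f)}
2. step(f)  →  {marked(b), marked(f), ready(b,f), ready(d,b), ready(d,d), ready(d,f), ready(f,b)}
optimal plan length = 2; 2 > 1

No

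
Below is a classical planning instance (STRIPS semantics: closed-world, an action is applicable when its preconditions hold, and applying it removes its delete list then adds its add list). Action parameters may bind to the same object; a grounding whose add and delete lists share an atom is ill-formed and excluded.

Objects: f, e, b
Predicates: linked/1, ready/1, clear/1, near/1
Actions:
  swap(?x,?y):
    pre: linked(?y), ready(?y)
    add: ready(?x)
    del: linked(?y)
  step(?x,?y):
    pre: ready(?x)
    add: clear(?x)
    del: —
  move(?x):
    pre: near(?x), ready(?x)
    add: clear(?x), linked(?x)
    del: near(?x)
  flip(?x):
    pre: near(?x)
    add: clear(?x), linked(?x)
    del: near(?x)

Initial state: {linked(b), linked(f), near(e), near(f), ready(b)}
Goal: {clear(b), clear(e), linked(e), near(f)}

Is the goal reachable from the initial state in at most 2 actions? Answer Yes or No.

1. step(b,f)  →  {clear(b), linked(b), linked(f), near(e), near(f), ready(b)}
2. flip(e)  →  {clear(b), clear(e), linked(b), linked(e), linked(f), near(f), ready(b)}
optimal plan length = 2; 2 ≤ 2

Yes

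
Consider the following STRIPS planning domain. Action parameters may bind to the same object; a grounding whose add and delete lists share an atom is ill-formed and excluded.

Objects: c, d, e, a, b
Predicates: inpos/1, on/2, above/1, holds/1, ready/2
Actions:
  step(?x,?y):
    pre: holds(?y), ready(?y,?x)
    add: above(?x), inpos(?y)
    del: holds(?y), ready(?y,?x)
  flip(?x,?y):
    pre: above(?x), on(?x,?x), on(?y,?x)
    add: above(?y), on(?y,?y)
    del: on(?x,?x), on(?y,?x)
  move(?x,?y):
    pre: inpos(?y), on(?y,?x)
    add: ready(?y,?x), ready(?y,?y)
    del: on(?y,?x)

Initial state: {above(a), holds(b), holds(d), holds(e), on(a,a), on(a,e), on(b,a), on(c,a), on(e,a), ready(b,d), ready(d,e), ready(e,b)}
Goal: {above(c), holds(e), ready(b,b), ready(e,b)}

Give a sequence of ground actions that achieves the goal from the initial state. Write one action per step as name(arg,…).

step(d,b); flip(a,c); move(a,b)

1. step(d,b)  →  {above(a), above(d), holds(d), holds(e), inpos(b), on(a,a), on(a,e), on(b,a), on(c,a), on(e,a), ready(d,e), ready(e,b)}
2. flip(a,c)  →  {above(a), above(c), above(d), holds(d), holds(e), inpos(b), on(a,e), on(b,a), on(c,c), on(e,a), ready(d,e), ready(e,b)}
3. move(a,b)  →  {above(a), above(c), above(d), holds(d), holds(e), inpos(b), on(a,e), on(c,c), on(e,a), ready(b,a), ready(b,b), ready(d,e), ready(e,b)}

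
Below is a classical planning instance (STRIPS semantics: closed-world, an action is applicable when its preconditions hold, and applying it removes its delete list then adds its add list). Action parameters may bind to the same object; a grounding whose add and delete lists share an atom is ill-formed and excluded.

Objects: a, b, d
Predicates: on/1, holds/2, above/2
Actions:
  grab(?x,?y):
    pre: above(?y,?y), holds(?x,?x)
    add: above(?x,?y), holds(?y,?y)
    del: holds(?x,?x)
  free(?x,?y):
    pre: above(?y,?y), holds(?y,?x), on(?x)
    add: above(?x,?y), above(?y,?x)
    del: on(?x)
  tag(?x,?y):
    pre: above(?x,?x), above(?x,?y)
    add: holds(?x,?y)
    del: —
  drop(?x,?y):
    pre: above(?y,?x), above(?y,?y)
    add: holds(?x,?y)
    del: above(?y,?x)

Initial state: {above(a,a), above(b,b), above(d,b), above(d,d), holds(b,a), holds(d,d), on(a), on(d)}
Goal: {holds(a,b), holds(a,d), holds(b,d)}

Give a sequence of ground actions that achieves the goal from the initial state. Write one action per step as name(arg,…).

grab(d,a); grab(a,b); tag(a,b); drop(a,d); drop(b,d)

1. grab(d,a)  →  {above(a,a), above(b,b), above(d,a), above(d,b), above(d,d), holds(a,a), holds(b,a), on(a), on(d)}
2. grab(a,b)  →  {above(a,a), above(a,b), above(b,b), above(d,a), above(d,b), above(d,d), holds(b,a), holds(b,b), on(a), on(d)}
3. tag(a,b)  →  {above(a,a), above(a,b), above(b,b), above(d,a), above(d,b), above(d,d), holds(a,b), holds(b,a), holds(b,b), on(a), on(d)}
4. drop(a,d)  →  {above(a,a), above(a,b), above(b,b), above(d,b), above(d,d), holds(a,b), holds(a,d), holds(b,a), holds(b,b), on(a), on(d)}
5. drop(b,d)  →  {above(a,a), above(a,b), above(b,b), above(d,d), holds(a,b), holds(a,d), holds(b,a), holds(b,b), holds(b,d), on(a), on(d)}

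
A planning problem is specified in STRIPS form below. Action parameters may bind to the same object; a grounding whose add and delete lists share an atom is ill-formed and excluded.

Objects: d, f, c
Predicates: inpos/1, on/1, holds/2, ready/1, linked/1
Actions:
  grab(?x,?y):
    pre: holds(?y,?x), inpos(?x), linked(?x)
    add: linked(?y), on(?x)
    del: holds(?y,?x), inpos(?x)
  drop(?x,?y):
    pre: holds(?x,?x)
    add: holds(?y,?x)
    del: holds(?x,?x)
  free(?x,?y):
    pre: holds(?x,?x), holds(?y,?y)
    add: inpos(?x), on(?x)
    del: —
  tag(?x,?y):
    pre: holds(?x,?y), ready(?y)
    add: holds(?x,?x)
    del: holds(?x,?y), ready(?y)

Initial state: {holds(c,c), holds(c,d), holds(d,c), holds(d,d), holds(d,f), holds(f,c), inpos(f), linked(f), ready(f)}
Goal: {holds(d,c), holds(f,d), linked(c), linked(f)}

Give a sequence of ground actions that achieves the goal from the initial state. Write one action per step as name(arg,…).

grab(f,d); free(d,d); grab(d,c); drop(d,f)

1. grab(f,d)  →  {holds(c,c), holds(c,d), holds(d,c), holds(d,d), holds(f,c), linked(d), linked(f), on(f), ready(f)}
2. free(d,d)  →  {holds(c,c), holds(c,d), holds(d,c), holds(d,d), holds(f,c), inpos(d), linked(d), linked(f), on(d), on(f), ready(f)}
3. grab(d,c)  →  {holds(c,c), holds(d,c), holds(d,d), holds(f,c), linked(c), linked(d), linked(f), on(d), on(f), ready(f)}
4. drop(d,f)  →  {holds(c,c), holds(d,c), holds(f,c), holds(f,d), linked(c), linked(d), linked(f), on(d), on(f), ready(f)}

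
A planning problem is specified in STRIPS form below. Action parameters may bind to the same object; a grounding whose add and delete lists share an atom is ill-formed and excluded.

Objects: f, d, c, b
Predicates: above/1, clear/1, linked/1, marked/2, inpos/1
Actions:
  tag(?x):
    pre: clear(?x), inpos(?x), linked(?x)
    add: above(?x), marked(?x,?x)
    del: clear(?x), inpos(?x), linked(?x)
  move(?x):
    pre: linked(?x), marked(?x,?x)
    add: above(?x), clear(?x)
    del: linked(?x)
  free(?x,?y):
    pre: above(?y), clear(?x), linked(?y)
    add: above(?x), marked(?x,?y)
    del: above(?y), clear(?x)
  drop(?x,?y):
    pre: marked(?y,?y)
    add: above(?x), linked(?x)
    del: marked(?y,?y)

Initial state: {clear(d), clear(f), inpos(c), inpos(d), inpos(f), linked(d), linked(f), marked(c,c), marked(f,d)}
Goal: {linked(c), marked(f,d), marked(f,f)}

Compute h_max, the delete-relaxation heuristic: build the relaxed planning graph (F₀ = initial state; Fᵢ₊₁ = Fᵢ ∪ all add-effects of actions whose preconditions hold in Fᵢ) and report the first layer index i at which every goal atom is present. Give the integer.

1

F0 = init (9 atoms)
F1 = F0 ∪ {above(b), above(c), above(d), above(f), linked(b), linked(c), marked(d,d), marked(f,f)}  (17 atoms)
goal ⊆ F1  ⇒  h_max = 1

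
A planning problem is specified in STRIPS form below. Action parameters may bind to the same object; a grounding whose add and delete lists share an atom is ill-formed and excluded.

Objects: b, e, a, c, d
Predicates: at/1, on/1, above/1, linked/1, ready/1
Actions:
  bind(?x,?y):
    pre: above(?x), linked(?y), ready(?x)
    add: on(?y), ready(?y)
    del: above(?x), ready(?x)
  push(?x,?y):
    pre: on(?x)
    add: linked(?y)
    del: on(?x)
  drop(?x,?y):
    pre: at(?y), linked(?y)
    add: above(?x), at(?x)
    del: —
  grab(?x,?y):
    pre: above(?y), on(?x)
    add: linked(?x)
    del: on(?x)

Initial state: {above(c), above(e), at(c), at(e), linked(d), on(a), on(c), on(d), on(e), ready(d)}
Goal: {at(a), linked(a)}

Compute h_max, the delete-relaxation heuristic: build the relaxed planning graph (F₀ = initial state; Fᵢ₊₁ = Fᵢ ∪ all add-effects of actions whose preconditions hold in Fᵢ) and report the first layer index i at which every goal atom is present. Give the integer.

2

F0 = init (10 atoms)
F1 = F0 ∪ {linked(a), linked(b), linked(c), linked(e)}  (14 atoms)
F2 = F1 ∪ {above(a), above(b), above(d), at(a), at(b), at(d)}  (20 atoms)
goal ⊆ F2  ⇒  h_max = 2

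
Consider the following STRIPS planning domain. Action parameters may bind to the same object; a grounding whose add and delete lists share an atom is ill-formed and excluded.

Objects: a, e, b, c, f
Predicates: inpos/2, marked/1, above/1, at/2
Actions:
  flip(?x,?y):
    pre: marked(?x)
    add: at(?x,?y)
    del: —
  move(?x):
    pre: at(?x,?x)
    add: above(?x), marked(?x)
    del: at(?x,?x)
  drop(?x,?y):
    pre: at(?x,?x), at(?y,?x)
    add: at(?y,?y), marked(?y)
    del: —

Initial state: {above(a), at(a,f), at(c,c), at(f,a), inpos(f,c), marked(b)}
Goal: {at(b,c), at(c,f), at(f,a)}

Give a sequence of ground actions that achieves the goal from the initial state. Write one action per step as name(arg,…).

flip(b,c); move(c); flip(c,f)

1. flip(b,c)  →  {above(a), at(a,f), at(b,c), at(c,c), at(f,a), inpos(f,c), marked(b)}
2. move(c)  →  {above(a), above(c), at(a,f), at(b,c), at(f,a), inpos(f,c), marked(b), marked(c)}
3. flip(c,f)  →  {above(a), above(c), at(a,f), at(b,c), at(c,f), at(f,a), inpos(f,c), marked(b), marked(c)}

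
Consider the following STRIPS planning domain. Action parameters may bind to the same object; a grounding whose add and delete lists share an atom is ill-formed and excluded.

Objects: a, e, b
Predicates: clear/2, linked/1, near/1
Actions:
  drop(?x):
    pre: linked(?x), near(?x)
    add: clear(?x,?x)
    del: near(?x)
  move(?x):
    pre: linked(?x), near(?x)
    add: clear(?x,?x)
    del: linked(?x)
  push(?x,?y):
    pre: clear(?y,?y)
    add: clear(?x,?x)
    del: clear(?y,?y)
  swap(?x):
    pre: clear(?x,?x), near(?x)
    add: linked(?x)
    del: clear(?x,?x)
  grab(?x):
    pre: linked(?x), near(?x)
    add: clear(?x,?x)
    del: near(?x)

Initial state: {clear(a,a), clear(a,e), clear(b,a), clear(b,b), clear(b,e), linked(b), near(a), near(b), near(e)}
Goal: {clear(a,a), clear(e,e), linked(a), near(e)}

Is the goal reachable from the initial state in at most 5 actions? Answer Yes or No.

1. push(e,b)  →  {clear(a,a), clear(a,e), clear(b,a), clear(b,e), clear(e,e), linked(b), near(a), near(b), near(e)}
2. swap(a)  →  {clear(a,e), clear(b,a), clear(b,e), clear(e,e), linked(a), linked(b), near(a), near(b), near(e)}
3. drop(a)  →  {clear(a,a), clear(a,e), clear(b,a), clear(b,e), clear(e,e), linked(a), linked(b), near(b), near(e)}
optimal plan length = 3; 3 ≤ 5

Yes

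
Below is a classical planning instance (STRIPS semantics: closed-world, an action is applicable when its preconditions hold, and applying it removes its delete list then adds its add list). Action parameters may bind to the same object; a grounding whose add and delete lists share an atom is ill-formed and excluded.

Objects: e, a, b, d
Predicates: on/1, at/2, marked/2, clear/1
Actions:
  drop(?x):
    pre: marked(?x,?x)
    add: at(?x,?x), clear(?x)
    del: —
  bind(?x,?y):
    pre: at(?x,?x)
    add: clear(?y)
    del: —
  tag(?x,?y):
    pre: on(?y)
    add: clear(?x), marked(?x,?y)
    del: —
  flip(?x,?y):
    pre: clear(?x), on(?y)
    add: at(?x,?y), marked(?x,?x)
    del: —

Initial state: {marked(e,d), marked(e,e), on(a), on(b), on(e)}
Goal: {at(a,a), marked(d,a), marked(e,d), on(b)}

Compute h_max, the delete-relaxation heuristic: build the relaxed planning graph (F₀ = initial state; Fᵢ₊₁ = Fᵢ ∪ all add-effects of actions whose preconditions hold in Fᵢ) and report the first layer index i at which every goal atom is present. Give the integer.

F0 = init (5 atoms)
F1 = F0 ∪ {at(e,e), clear(a), clear(b), clear(d), clear(e), marked(a,a), marked(a,b), marked(a,e), marked(b,a), marked(b,b), marked(b,e), marked(d,a), marked(d,b), marked(d,e), marked(e,a), marked(e,b)}  (21 atoms)
F2 = F1 ∪ {at(a,a), at(a,b), at(a,e), at(b,a), at(b,b), at(b,e), at(d,a), at(d,b), at(d,e), at(e,a), at(e,b), marked(d,d)}  (33 atoms)
goal ⊆ F2  ⇒  h_max = 2

2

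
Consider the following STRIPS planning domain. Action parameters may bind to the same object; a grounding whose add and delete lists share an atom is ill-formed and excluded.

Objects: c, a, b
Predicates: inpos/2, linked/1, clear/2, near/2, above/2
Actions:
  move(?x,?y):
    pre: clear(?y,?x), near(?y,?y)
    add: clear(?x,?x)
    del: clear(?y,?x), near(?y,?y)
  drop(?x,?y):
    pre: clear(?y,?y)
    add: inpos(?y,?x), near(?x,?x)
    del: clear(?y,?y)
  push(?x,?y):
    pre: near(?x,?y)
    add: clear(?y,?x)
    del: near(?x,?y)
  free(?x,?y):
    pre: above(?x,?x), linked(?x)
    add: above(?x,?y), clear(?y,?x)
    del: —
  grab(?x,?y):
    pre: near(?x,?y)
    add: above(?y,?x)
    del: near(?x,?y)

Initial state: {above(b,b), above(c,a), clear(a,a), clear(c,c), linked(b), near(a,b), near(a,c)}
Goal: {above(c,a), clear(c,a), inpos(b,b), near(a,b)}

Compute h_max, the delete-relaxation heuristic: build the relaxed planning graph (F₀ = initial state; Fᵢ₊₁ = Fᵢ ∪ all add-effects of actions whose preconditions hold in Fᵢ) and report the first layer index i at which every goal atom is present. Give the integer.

F0 = init (7 atoms)
F1 = F0 ∪ {above(b,a), above(b,c), clear(a,b), clear(b,a), clear(b,b), clear(c,a), clear(c,b), inpos(a,a), inpos(a,b), inpos(a,c), inpos(c,a), inpos(c,b), inpos(c,c), near(a,a), near(b,b), near(c,c)}  (23 atoms)
F2 = F1 ∪ {above(a,a), above(c,c), inpos(b,a), inpos(b,b), inpos(b,c)}  (28 atoms)
goal ⊆ F2  ⇒  h_max = 2

2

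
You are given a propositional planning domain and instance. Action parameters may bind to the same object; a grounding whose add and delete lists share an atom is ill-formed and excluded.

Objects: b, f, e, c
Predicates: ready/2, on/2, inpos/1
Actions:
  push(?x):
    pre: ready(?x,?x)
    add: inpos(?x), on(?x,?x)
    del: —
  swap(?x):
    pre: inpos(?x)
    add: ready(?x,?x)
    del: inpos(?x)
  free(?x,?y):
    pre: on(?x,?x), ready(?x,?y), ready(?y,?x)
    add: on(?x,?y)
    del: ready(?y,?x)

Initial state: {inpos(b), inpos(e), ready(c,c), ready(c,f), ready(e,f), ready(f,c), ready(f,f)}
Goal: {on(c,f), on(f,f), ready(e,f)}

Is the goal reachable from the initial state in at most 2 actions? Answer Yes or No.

1. push(f)  →  {inpos(b), inpos(e), inpos(f), on(f,f), ready(c,c), ready(c,f), ready(e,f), ready(f,c), ready(f,f)}
2. push(c)  →  {inpos(b), inpos(c), inpos(e), inpos(f), on(c,c), on(f,f), ready(c,c), ready(c,f), ready(e,f), ready(f,c), ready(f,f)}
3. free(c,f)  →  {inpos(b), inpos(c), inpos(e), inpos(f), on(c,c), on(c,f), on(f,f), ready(c,c), ready(c,f), ready(e,f), ready(f,f)}
optimal plan length = 3; 3 > 2

No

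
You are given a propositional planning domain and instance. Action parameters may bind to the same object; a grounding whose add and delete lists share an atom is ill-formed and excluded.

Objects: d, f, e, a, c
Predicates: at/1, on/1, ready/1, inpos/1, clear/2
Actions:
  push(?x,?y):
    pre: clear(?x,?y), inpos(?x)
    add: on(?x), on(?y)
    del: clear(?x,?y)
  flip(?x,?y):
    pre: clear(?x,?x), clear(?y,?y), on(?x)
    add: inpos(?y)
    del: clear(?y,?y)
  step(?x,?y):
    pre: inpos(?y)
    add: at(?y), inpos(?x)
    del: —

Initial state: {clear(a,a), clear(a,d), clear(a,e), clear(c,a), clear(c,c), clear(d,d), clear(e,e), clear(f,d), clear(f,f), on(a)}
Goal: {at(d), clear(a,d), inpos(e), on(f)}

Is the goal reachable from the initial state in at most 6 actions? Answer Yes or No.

1. flip(a,d)  →  {clear(a,a), clear(a,d), clear(a,e), clear(c,a), clear(c,c), clear(e,e), clear(f,d), clear(f,f), inpos(d), on(a)}
2. flip(a,f)  →  {clear(a,a), clear(a,d), clear(a,e), clear(c,a), clear(c,c), clear(e,e), clear(f,d), inpos(d), inpos(f), on(a)}
3. push(f,d)  →  {clear(a,a), clear(a,d), clear(a,e), clear(c,a), clear(c,c), clear(e,e), inpos(d), inpos(f), on(a), on(d), on(f)}
4. step(e,d)  →  {at(d), clear(a,a), clear(a,d), clear(a,e), clear(c,a), clear(c,c), clear(e,e), inpos(d), inpos(e), inpos(f), on(a), on(d), on(f)}
optimal plan length = 4; 4 ≤ 6

Yes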